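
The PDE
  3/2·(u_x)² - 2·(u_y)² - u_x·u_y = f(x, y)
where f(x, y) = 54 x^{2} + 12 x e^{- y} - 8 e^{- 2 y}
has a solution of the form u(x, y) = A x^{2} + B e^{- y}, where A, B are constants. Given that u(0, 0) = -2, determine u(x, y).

Substitute the ansatz u = A x^{2} + B e^{- y} into the left-hand side.
Derivatives of the ansatz:
  u_x = 2 A x
  u_y = - B e^{- y}
Term by term:
  3/2·(u_x)² = 6 A^{2} x^{2}
  -2·(u_y)² = - 2 B^{2} e^{- 2 y}
  -u_x·u_y = 2 A B x e^{- y}
So the left-hand side equals
  6 A^{2} x^{2} + 2 A B x e^{- y} - 2 B^{2} e^{- 2 y}
This must equal f(x, y) = 54 x^{2} + 12 x e^{- y} - 8 e^{- 2 y} identically.
Matching coefficients of the independent functions:
  [x^{2}]:  6 A^{2} = 54
  [x e^{- y}]:  2 A B = 12
  [e^{- 2 y}]:  - 2 B^{2} = -8
These equations allow (A, B) = (-3, -2) or (3, 2).
Impose the point condition(s):
  u(0, 0) = -2  ⟹  B = -2
Only A = -3, B = -2 satisfies everything.
Hence u(x, y) = - 3 x^{2} - 2 e^{- y}.

Answer: u(x, y) = - 3 x^{2} - 2 e^{- y}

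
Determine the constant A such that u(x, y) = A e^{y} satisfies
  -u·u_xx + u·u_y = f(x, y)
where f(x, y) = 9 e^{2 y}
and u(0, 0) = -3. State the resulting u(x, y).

Substitute the ansatz u = A e^{y} into the left-hand side.
Derivatives of the ansatz:
  u_xx = 0
  u_y = A e^{y}
Term by term:
  -u·u_xx = 0
  u·u_y = A^{2} e^{2 y}
So the left-hand side equals
  A^{2} e^{2 y}
This must equal f(x, y) = 9 e^{2 y} identically.
Matching coefficients of the independent functions:
  [e^{2 y}]:  A^{2} = 9
These equations allow (A) = (-3) or (3).
Impose the point condition(s):
  u(0, 0) = -3  ⟹  A = -3
Only A = -3 satisfies everything.
Hence u(x, y) = - 3 e^{y}.

Answer: u(x, y) = - 3 e^{y}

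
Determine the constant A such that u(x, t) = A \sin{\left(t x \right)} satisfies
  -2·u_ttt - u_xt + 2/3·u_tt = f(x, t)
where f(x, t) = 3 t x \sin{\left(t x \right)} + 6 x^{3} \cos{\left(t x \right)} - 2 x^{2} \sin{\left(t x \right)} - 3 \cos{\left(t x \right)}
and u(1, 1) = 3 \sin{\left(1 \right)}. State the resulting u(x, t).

Answer: u(x, t) = 3 \sin{\left(t x \right)}

Derivation:
Substitute the ansatz u = A \sin{\left(t x \right)} into the left-hand side.
Derivatives of the ansatz:
  u_ttt = - A x^{3} \cos{\left(t x \right)}
  u_xt = - A t x \sin{\left(t x \right)} + A \cos{\left(t x \right)}
  u_tt = - A x^{2} \sin{\left(t x \right)}
Term by term:
  -2·u_ttt = 2 A x^{3} \cos{\left(t x \right)}
  -u_xt = A t x \sin{\left(t x \right)} - A \cos{\left(t x \right)}
  2/3·u_tt = - \frac{2 A x^{2} \sin{\left(t x \right)}}{3}
So the left-hand side equals
  A t x \sin{\left(t x \right)} + 2 A x^{3} \cos{\left(t x \right)} - \frac{2 A x^{2} \sin{\left(t x \right)}}{3} - A \cos{\left(t x \right)}
This must equal f(x, t) = 3 t x \sin{\left(t x \right)} + 6 x^{3} \cos{\left(t x \right)} - 2 x^{2} \sin{\left(t x \right)} - 3 \cos{\left(t x \right)} identically.
Matching coefficients of the independent functions:
  [x^{2} \sin{\left(t x \right)}]:  - \frac{2 A}{3} = -2
  [x^{3} \cos{\left(t x \right)}]:  2 A = 6
  [t x \sin{\left(t x \right)}]:  A = 3
  [\cos{\left(t x \right)}]:  - A = -3
Solving: A = 3.
Check against the point condition:
  u(1, 1) = 3 \sin{\left(1 \right)}  ⟹  A \sin{\left(1 \right)} = 3 \sin{\left(1 \right)}  ✓
Hence u(x, t) = 3 \sin{\left(t x \right)}.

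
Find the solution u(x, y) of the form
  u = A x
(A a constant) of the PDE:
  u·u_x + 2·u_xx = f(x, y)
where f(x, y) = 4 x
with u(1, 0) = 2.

Substitute the ansatz u = A x into the left-hand side.
Derivatives of the ansatz:
  u_x = A
  u_xx = 0
Term by term:
  u·u_x = A^{2} x
  2·u_xx = 0
So the left-hand side equals
  A^{2} x
This must equal f(x, y) = 4 x identically.
Matching coefficients of the independent functions:
  [x]:  A^{2} = 4
These equations allow (A) = (-2) or (2).
Impose the point condition(s):
  u(1, 0) = 2  ⟹  A = 2
Only A = 2 satisfies everything.
Hence u(x, y) = 2 x.

Answer: u(x, y) = 2 x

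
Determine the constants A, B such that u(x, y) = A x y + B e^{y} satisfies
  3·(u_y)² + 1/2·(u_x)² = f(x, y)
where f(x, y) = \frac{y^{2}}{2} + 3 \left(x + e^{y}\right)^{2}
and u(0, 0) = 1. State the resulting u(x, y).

Answer: u(x, y) = x y + e^{y}

Derivation:
Substitute the ansatz u = A x y + B e^{y} into the left-hand side.
Derivatives of the ansatz:
  u_y = A x + B e^{y}
  u_x = A y
Term by term:
  3·(u_y)² = 3 A^{2} x^{2} + 6 A B x e^{y} + 3 B^{2} e^{2 y}
  1/2·(u_x)² = \frac{A^{2} y^{2}}{2}
So the left-hand side equals
  3 A^{2} x^{2} + \frac{A^{2} y^{2}}{2} + 6 A B x e^{y} + 3 B^{2} e^{2 y}
This must equal f(x, y) identically; expanded, f = 3 x^{2} + 6 x e^{y} + \frac{y^{2}}{2} + 3 e^{2 y}.
Matching coefficients of the independent functions:
  [x^{2}]:  3 A^{2} = 3
  [y^{2}]:  \frac{A^{2}}{2} = \frac{1}{2}
  [x e^{y}]:  6 A B = 6
  [e^{2 y}]:  3 B^{2} = 3
These equations allow (A, B) = (-1, -1) or (1, 1).
Impose the point condition(s):
  u(0, 0) = 1  ⟹  B = 1
Only A = 1, B = 1 satisfies everything.
Hence u(x, y) = x y + e^{y}.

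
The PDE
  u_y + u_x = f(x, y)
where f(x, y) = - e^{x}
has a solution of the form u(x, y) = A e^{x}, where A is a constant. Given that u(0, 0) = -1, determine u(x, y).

Answer: u(x, y) = - e^{x}

Derivation:
Substitute the ansatz u = A e^{x} into the left-hand side.
Derivatives of the ansatz:
  u_y = 0
  u_x = A e^{x}
Term by term:
  u_y = 0
  u_x = A e^{x}
So the left-hand side equals
  A e^{x}
This must equal f(x, y) = - e^{x} identically.
Matching coefficients of the independent functions:
  [e^{x}]:  A = -1
Solving: A = -1.
Check against the point condition:
  u(0, 0) = -1  ⟹  A = -1  ✓
Hence u(x, y) = - e^{x}.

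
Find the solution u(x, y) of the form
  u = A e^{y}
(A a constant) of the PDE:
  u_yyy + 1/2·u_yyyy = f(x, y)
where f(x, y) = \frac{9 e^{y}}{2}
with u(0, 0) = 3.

Substitute the ansatz u = A e^{y} into the left-hand side.
Derivatives of the ansatz:
  u_yyy = A e^{y}
  u_yyyy = A e^{y}
Term by term:
  u_yyy = A e^{y}
  1/2·u_yyyy = \frac{A e^{y}}{2}
So the left-hand side equals
  \frac{3 A e^{y}}{2}
This must equal f(x, y) = \frac{9 e^{y}}{2} identically.
Matching coefficients of the independent functions:
  [e^{y}]:  \frac{3 A}{2} = \frac{9}{2}
Solving: A = 3.
Check against the point condition:
  u(0, 0) = 3  ⟹  A = 3  ✓
Hence u(x, y) = 3 e^{y}.

Answer: u(x, y) = 3 e^{y}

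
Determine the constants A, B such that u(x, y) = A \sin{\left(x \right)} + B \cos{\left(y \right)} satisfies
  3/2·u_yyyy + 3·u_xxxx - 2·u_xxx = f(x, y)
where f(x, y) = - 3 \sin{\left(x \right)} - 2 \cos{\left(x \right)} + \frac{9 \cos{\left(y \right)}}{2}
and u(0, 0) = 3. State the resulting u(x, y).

Substitute the ansatz u = A \sin{\left(x \right)} + B \cos{\left(y \right)} into the left-hand side.
Derivatives of the ansatz:
  u_yyyy = B \cos{\left(y \right)}
  u_xxxx = A \sin{\left(x \right)}
  u_xxx = - A \cos{\left(x \right)}
Term by term:
  3/2·u_yyyy = \frac{3 B \cos{\left(y \right)}}{2}
  3·u_xxxx = 3 A \sin{\left(x \right)}
  -2·u_xxx = 2 A \cos{\left(x \right)}
So the left-hand side equals
  3 A \sin{\left(x \right)} + 2 A \cos{\left(x \right)} + \frac{3 B \cos{\left(y \right)}}{2}
This must equal f(x, y) = - 3 \sin{\left(x \right)} - 2 \cos{\left(x \right)} + \frac{9 \cos{\left(y \right)}}{2} identically.
Matching coefficients of the independent functions:
  [\sin{\left(x \right)}]:  3 A = -3
  [\cos{\left(x \right)}]:  2 A = -2
  [\cos{\left(y \right)}]:  \frac{3 B}{2} = \frac{9}{2}
Solving: A = -1, B = 3.
Check against the point condition:
  u(0, 0) = 3  ⟹  B = 3  ✓
Hence u(x, y) = - \sin{\left(x \right)} + 3 \cos{\left(y \right)}.

Answer: u(x, y) = - \sin{\left(x \right)} + 3 \cos{\left(y \right)}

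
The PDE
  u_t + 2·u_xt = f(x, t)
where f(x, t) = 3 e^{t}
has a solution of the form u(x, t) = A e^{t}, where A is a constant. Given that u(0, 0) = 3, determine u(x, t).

Answer: u(x, t) = 3 e^{t}

Derivation:
Substitute the ansatz u = A e^{t} into the left-hand side.
Derivatives of the ansatz:
  u_t = A e^{t}
  u_xt = 0
Term by term:
  u_t = A e^{t}
  2·u_xt = 0
So the left-hand side equals
  A e^{t}
This must equal f(x, t) = 3 e^{t} identically.
Matching coefficients of the independent functions:
  [e^{t}]:  A = 3
Solving: A = 3.
Check against the point condition:
  u(0, 0) = 3  ⟹  A = 3  ✓
Hence u(x, t) = 3 e^{t}.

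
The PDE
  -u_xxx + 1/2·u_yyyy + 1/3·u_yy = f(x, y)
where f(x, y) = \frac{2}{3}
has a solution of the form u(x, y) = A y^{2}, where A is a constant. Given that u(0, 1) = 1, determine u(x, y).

Substitute the ansatz u = A y^{2} into the left-hand side.
Derivatives of the ansatz:
  u_xxx = 0
  u_yyyy = 0
  u_yy = 2 A
Term by term:
  -u_xxx = 0
  1/2·u_yyyy = 0
  1/3·u_yy = \frac{2 A}{3}
So the left-hand side equals
  \frac{2 A}{3}
This must equal f(x, y) = \frac{2}{3} identically.
Matching coefficients of the independent functions:
  [constant term]:  \frac{2 A}{3} = \frac{2}{3}
Solving: A = 1.
Check against the point condition:
  u(0, 1) = 1  ⟹  A = 1  ✓
Hence u(x, y) = y^{2}.

Answer: u(x, y) = y^{2}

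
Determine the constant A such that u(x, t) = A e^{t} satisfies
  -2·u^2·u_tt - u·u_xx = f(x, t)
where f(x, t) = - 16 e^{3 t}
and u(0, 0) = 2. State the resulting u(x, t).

Answer: u(x, t) = 2 e^{t}

Derivation:
Substitute the ansatz u = A e^{t} into the left-hand side.
Derivatives of the ansatz:
  u_tt = A e^{t}
  u_xx = 0
Term by term:
  -2·u^2·u_tt = - 2 A^{3} e^{3 t}
  -u·u_xx = 0
So the left-hand side equals
  - 2 A^{3} e^{3 t}
This must equal f(x, t) = - 16 e^{3 t} identically.
Matching coefficients of the independent functions:
  [e^{3 t}]:  - 2 A^{3} = -16
Solving: A = 2.
Check against the point condition:
  u(0, 0) = 2  ⟹  A = 2  ✓
Hence u(x, t) = 2 e^{t}.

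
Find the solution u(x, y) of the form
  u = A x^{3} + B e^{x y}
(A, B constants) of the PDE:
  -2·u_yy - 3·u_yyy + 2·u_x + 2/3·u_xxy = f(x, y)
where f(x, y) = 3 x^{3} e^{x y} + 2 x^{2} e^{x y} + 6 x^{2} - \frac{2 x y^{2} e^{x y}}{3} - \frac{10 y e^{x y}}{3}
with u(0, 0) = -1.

Answer: u(x, y) = x^{3} - e^{x y}

Derivation:
Substitute the ansatz u = A x^{3} + B e^{x y} into the left-hand side.
Derivatives of the ansatz:
  u_yy = B x^{2} e^{x y}
  u_yyy = B x^{3} e^{x y}
  u_x = 3 A x^{2} + B y e^{x y}
  u_xxy = B x y^{2} e^{x y} + 2 B y e^{x y}
Term by term:
  -2·u_yy = - 2 B x^{2} e^{x y}
  -3·u_yyy = - 3 B x^{3} e^{x y}
  2·u_x = 6 A x^{2} + 2 B y e^{x y}
  2/3·u_xxy = \frac{2 B x y^{2} e^{x y}}{3} + \frac{4 B y e^{x y}}{3}
So the left-hand side equals
  6 A x^{2} - 3 B x^{3} e^{x y} - 2 B x^{2} e^{x y} + \frac{2 B x y^{2} e^{x y}}{3} + \frac{10 B y e^{x y}}{3}
This must equal f(x, y) = 3 x^{3} e^{x y} + 2 x^{2} e^{x y} + 6 x^{2} - \frac{2 x y^{2} e^{x y}}{3} - \frac{10 y e^{x y}}{3} identically.
Matching coefficients of the independent functions:
  [x^{2}]:  6 A = 6
  [x^{2} e^{x y}]:  - 2 B = 2
  [x^{3} e^{x y}]:  - 3 B = 3
  [y e^{x y}]:  \frac{10 B}{3} = - \frac{10}{3}
  [x y^{2} e^{x y}]:  \frac{2 B}{3} = - \frac{2}{3}
Solving: A = 1, B = -1.
Check against the point condition:
  u(0, 0) = -1  ⟹  B = -1  ✓
Hence u(x, y) = x^{3} - e^{x y}.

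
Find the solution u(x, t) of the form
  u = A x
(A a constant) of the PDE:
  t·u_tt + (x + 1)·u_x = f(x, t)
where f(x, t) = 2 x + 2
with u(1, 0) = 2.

Substitute the ansatz u = A x into the left-hand side.
Derivatives of the ansatz:
  u_tt = 0
  u_x = A
Term by term:
  t·u_tt = 0
  (x + 1)·u_x = A x + A
So the left-hand side equals
  A x + A
This must equal f(x, t) = 2 x + 2 identically.
Matching coefficients of the independent functions:
  [constant term, x]:  A = 2
Solving: A = 2.
Check against the point condition:
  u(1, 0) = 2  ⟹  A = 2  ✓
Hence u(x, t) = 2 x.

Answer: u(x, t) = 2 x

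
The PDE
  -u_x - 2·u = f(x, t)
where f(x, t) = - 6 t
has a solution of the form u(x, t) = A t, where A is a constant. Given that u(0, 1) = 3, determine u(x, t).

Substitute the ansatz u = A t into the left-hand side.
Derivatives of the ansatz:
  u_x = 0
Term by term:
  -u_x = 0
  -2·u = - 2 A t
So the left-hand side equals
  - 2 A t
This must equal f(x, t) = - 6 t identically.
Matching coefficients of the independent functions:
  [t]:  - 2 A = -6
Solving: A = 3.
Check against the point condition:
  u(0, 1) = 3  ⟹  A = 3  ✓
Hence u(x, t) = 3 t.

Answer: u(x, t) = 3 t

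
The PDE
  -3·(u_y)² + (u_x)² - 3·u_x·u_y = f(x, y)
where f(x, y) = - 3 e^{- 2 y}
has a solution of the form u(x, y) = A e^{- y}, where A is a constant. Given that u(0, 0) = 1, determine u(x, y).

Substitute the ansatz u = A e^{- y} into the left-hand side.
Derivatives of the ansatz:
  u_y = - A e^{- y}
  u_x = 0
Term by term:
  -3·(u_y)² = - 3 A^{2} e^{- 2 y}
  (u_x)² = 0
  -3·u_x·u_y = 0
So the left-hand side equals
  - 3 A^{2} e^{- 2 y}
This must equal f(x, y) = - 3 e^{- 2 y} identically.
Matching coefficients of the independent functions:
  [e^{- 2 y}]:  - 3 A^{2} = -3
These equations allow (A) = (-1) or (1).
Impose the point condition(s):
  u(0, 0) = 1  ⟹  A = 1
Only A = 1 satisfies everything.
Hence u(x, y) = e^{- y}.

Answer: u(x, y) = e^{- y}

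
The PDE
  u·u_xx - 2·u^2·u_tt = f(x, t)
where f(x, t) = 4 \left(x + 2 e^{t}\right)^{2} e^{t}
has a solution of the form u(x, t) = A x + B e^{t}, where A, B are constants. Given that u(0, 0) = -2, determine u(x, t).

Answer: u(x, t) = - x - 2 e^{t}

Derivation:
Substitute the ansatz u = A x + B e^{t} into the left-hand side.
Derivatives of the ansatz:
  u_xx = 0
  u_tt = B e^{t}
Term by term:
  u·u_xx = 0
  -2·u^2·u_tt = - 2 A^{2} B x^{2} e^{t} - 4 A B^{2} x e^{2 t} - 2 B^{3} e^{3 t}
So the left-hand side equals
  - 2 A^{2} B x^{2} e^{t} - 4 A B^{2} x e^{2 t} - 2 B^{3} e^{3 t}
This must equal f(x, t) identically; expanded, f = 4 x^{2} e^{t} + 16 x e^{2 t} + 16 e^{3 t}.
Matching coefficients of the independent functions:
  [x e^{2 t}]:  - 4 A B^{2} = 16
  [x^{2} e^{t}]:  - 2 A^{2} B = 4
  [e^{3 t}]:  - 2 B^{3} = 16
Solving: A = -1, B = -2.
Check against the point condition:
  u(0, 0) = -2  ⟹  B = -2  ✓
Hence u(x, t) = - x - 2 e^{t}.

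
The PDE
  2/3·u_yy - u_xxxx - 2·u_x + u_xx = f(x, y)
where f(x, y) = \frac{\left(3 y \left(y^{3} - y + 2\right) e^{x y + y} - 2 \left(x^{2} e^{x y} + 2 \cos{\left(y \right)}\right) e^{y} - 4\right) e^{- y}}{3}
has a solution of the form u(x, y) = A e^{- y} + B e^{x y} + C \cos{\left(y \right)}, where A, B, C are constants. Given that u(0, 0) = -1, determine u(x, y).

Substitute the ansatz u = A e^{- y} + B e^{x y} + C \cos{\left(y \right)} into the left-hand side.
Derivatives of the ansatz:
  u_yy = A e^{- y} + B x^{2} e^{x y} - C \cos{\left(y \right)}
  u_xxxx = B y^{4} e^{x y}
  u_x = B y e^{x y}
  u_xx = B y^{2} e^{x y}
Term by term:
  2/3·u_yy = \frac{2 A e^{- y}}{3} + \frac{2 B x^{2} e^{x y}}{3} - \frac{2 C \cos{\left(y \right)}}{3}
  -u_xxxx = - B y^{4} e^{x y}
  -2·u_x = - 2 B y e^{x y}
  u_xx = B y^{2} e^{x y}
So the left-hand side equals
  \frac{2 A e^{- y}}{3} + \frac{2 B x^{2} e^{x y}}{3} - B y^{4} e^{x y} + B y^{2} e^{x y} - 2 B y e^{x y} - \frac{2 C \cos{\left(y \right)}}{3}
This must equal f(x, y) identically; expanded, f = - \frac{2 x^{2} e^{x y}}{3} + y^{4} e^{x y} - y^{2} e^{x y} + 2 y e^{x y} - \frac{4 \cos{\left(y \right)}}{3} - \frac{4 e^{- y}}{3}.
Matching coefficients of the independent functions:
  [x^{2} e^{x y}]:  \frac{2 B}{3} = - \frac{2}{3}
  [y e^{x y}]:  - 2 B = 2
  [y^{2} e^{x y}]:  B = -1
  [y^{4} e^{x y}]:  - B = 1
  [e^{- y}]:  \frac{2 A}{3} = - \frac{4}{3}
  [\cos{\left(y \right)}]:  - \frac{2 C}{3} = - \frac{4}{3}
Solving: A = -2, B = -1, C = 2.
Check against the point condition:
  u(0, 0) = -1  ⟹  A + B + C = -1  ✓
Hence u(x, y) = - e^{x y} + 2 \cos{\left(y \right)} - 2 e^{- y}.

Answer: u(x, y) = - e^{x y} + 2 \cos{\left(y \right)} - 2 e^{- y}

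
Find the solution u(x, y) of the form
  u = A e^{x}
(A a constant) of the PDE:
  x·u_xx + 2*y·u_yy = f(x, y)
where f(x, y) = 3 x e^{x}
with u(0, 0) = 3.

Substitute the ansatz u = A e^{x} into the left-hand side.
Derivatives of the ansatz:
  u_xx = A e^{x}
  u_yy = 0
Term by term:
  x·u_xx = A x e^{x}
  2*y·u_yy = 0
So the left-hand side equals
  A x e^{x}
This must equal f(x, y) = 3 x e^{x} identically.
Matching coefficients of the independent functions:
  [x e^{x}]:  A = 3
Solving: A = 3.
Check against the point condition:
  u(0, 0) = 3  ⟹  A = 3  ✓
Hence u(x, y) = 3 e^{x}.

Answer: u(x, y) = 3 e^{x}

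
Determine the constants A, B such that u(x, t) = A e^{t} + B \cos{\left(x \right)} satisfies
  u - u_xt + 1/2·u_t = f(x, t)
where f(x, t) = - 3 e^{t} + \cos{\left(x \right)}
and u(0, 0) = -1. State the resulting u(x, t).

Substitute the ansatz u = A e^{t} + B \cos{\left(x \right)} into the left-hand side.
Derivatives of the ansatz:
  u_xt = 0
  u_t = A e^{t}
Term by term:
  u = A e^{t} + B \cos{\left(x \right)}
  -u_xt = 0
  1/2·u_t = \frac{A e^{t}}{2}
So the left-hand side equals
  \frac{3 A e^{t}}{2} + B \cos{\left(x \right)}
This must equal f(x, t) = - 3 e^{t} + \cos{\left(x \right)} identically.
Matching coefficients of the independent functions:
  [e^{t}]:  \frac{3 A}{2} = -3
  [\cos{\left(x \right)}]:  B = 1
Solving: A = -2, B = 1.
Check against the point condition:
  u(0, 0) = -1  ⟹  A + B = -1  ✓
Hence u(x, t) = - 2 e^{t} + \cos{\left(x \right)}.

Answer: u(x, t) = - 2 e^{t} + \cos{\left(x \right)}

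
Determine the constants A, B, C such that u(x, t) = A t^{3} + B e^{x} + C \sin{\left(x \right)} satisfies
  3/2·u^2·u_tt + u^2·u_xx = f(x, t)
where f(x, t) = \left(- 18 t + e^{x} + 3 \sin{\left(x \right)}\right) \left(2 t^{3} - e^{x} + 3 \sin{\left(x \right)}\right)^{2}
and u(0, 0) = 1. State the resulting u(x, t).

Substitute the ansatz u = A t^{3} + B e^{x} + C \sin{\left(x \right)} into the left-hand side.
Derivatives of the ansatz:
  u_tt = 6 A t
  u_xx = B e^{x} - C \sin{\left(x \right)}
Term by term:
  3/2·u^2·u_tt = 9 A^{3} t^{7} + 18 A^{2} B t^{4} e^{x} + 18 A^{2} C t^{4} \sin{\left(x \right)} + 9 A B^{2} t e^{2 x} + 18 A B C t e^{x} \sin{\left(x \right)} + 9 A C^{2} t \sin^{2}{\left(x \right)}
  u^2·u_xx = A^{2} B t^{6} e^{x} - A^{2} C t^{6} \sin{\left(x \right)} + 2 A B^{2} t^{3} e^{2 x} - 2 A C^{2} t^{3} \sin^{2}{\left(x \right)} + B^{3} e^{3 x} + B^{2} C e^{2 x} \sin{\left(x \right)} - B C^{2} e^{x} \sin^{2}{\left(x \right)} - C^{3} \sin^{3}{\left(x \right)}
So the left-hand side equals
  9 A^{3} t^{7} + A^{2} B t^{6} e^{x} + 18 A^{2} B t^{4} e^{x} - A^{2} C t^{6} \sin{\left(x \right)} + 18 A^{2} C t^{4} \sin{\left(x \right)} + 2 A B^{2} t^{3} e^{2 x} + 9 A B^{2} t e^{2 x} + 18 A B C t e^{x} \sin{\left(x \right)} - 2 A C^{2} t^{3} \sin^{2}{\left(x \right)} + 9 A C^{2} t \sin^{2}{\left(x \right)} + B^{3} e^{3 x} + B^{2} C e^{2 x} \sin{\left(x \right)} - B C^{2} e^{x} \sin^{2}{\left(x \right)} - C^{3} \sin^{3}{\left(x \right)}
This must equal f(x, t) identically; expanded, f = - 72 t^{7} + 4 t^{6} e^{x} + 12 t^{6} \sin{\left(x \right)} + 72 t^{4} e^{x} - 216 t^{4} \sin{\left(x \right)} - 4 t^{3} e^{2 x} + 36 t^{3} \sin^{2}{\left(x \right)} - 18 t e^{2 x} + 108 t e^{x} \sin{\left(x \right)} - 162 t \sin^{2}{\left(x \right)} + e^{3 x} - 3 e^{2 x} \sin{\left(x \right)} - 9 e^{x} \sin^{2}{\left(x \right)} + 27 \sin^{3}{\left(x \right)}.
Matching coefficients of the independent functions:
  [t^{7}]:  9 A^{3} = -72
  [t e^{2 x}]:  9 A B^{2} = -18
  [t \sin^{2}{\left(x \right)}]:  9 A C^{2} = -162
  [t^{3} e^{2 x}]:  2 A B^{2} = -4
  [t^{3} \sin^{2}{\left(x \right)}]:  - 2 A C^{2} = 36
  [t^{4} e^{x}]:  18 A^{2} B = 72
  [t^{4} \sin{\left(x \right)}]:  18 A^{2} C = -216
  [t^{6} e^{x}]:  A^{2} B = 4
  [t^{6} \sin{\left(x \right)}]:  - A^{2} C = 12
  [e^{x} \sin^{2}{\left(x \right)}]:  - B C^{2} = -9
  [e^{2 x} \sin{\left(x \right)}]:  B^{2} C = -3
  [t e^{x} \sin{\left(x \right)}]:  18 A B C = 108
  [e^{3 x}]:  B^{3} = 1
  [\sin^{3}{\left(x \right)}]:  - C^{3} = 27
Solving: A = -2, B = 1, C = -3.
Check against the point condition:
  u(0, 0) = 1  ⟹  B = 1  ✓
Hence u(x, t) = - 2 t^{3} + e^{x} - 3 \sin{\left(x \right)}.

Answer: u(x, t) = - 2 t^{3} + e^{x} - 3 \sin{\left(x \right)}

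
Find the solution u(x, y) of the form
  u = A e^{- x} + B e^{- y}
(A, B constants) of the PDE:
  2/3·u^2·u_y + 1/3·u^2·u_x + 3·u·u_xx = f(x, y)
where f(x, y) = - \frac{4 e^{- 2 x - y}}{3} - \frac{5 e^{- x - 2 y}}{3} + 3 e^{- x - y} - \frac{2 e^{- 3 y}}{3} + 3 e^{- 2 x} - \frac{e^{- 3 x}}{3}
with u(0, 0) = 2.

Answer: u(x, y) = e^{- y} + e^{- x}

Derivation:
Substitute the ansatz u = A e^{- x} + B e^{- y} into the left-hand side.
Derivatives of the ansatz:
  u_y = - B e^{- y}
  u_x = - A e^{- x}
  u_xx = A e^{- x}
Term by term:
  2/3·u^2·u_y = - \frac{2 A^{2} B e^{- 2 x} e^{- y}}{3} - \frac{4 A B^{2} e^{- x} e^{- 2 y}}{3} - \frac{2 B^{3} e^{- 3 y}}{3}
  1/3·u^2·u_x = - \frac{A^{3} e^{- 3 x}}{3} - \frac{2 A^{2} B e^{- 2 x} e^{- y}}{3} - \frac{A B^{2} e^{- x} e^{- 2 y}}{3}
  3·u·u_xx = 3 A^{2} e^{- 2 x} + 3 A B e^{- x} e^{- y}
So the left-hand side equals
  - \frac{A^{3} e^{- 3 x}}{3} - \frac{4 A^{2} B e^{- 2 x} e^{- y}}{3} + 3 A^{2} e^{- 2 x} - \frac{5 A B^{2} e^{- x} e^{- 2 y}}{3} + 3 A B e^{- x} e^{- y} - \frac{2 B^{3} e^{- 3 y}}{3}
This must equal f(x, y) identically; expanded, f = - \frac{2 e^{- 3 y}}{3} + 3 e^{- x} e^{- y} - \frac{5 e^{- x} e^{- 2 y}}{3} + 3 e^{- 2 x} - \frac{4 e^{- 2 x} e^{- y}}{3} - \frac{e^{- 3 x}}{3}.
Matching coefficients of the independent functions:
  [e^{- 2 x} e^{- y}]:  - \frac{4 A^{2} B}{3} = - \frac{4}{3}
  [e^{- x} e^{- 2 y}]:  - \frac{5 A B^{2}}{3} = - \frac{5}{3}
  [e^{- x} e^{- y}]:  3 A B = 3
  [e^{- 3 x}]:  - \frac{A^{3}}{3} = - \frac{1}{3}
  [e^{- 2 x}]:  3 A^{2} = 3
  [e^{- 3 y}]:  - \frac{2 B^{3}}{3} = - \frac{2}{3}
Solving: A = 1, B = 1.
Check against the point condition:
  u(0, 0) = 2  ⟹  A + B = 2  ✓
Hence u(x, y) = e^{- y} + e^{- x}.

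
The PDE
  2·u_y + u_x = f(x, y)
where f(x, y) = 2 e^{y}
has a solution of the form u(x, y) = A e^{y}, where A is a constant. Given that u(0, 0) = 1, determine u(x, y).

Substitute the ansatz u = A e^{y} into the left-hand side.
Derivatives of the ansatz:
  u_y = A e^{y}
  u_x = 0
Term by term:
  2·u_y = 2 A e^{y}
  u_x = 0
So the left-hand side equals
  2 A e^{y}
This must equal f(x, y) = 2 e^{y} identically.
Matching coefficients of the independent functions:
  [e^{y}]:  2 A = 2
Solving: A = 1.
Check against the point condition:
  u(0, 0) = 1  ⟹  A = 1  ✓
Hence u(x, y) = e^{y}.

Answer: u(x, y) = e^{y}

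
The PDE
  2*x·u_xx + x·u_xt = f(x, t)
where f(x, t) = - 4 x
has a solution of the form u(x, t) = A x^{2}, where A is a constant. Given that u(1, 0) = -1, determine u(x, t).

Answer: u(x, t) = - x^{2}

Derivation:
Substitute the ansatz u = A x^{2} into the left-hand side.
Derivatives of the ansatz:
  u_xx = 2 A
  u_xt = 0
Term by term:
  2*x·u_xx = 4 A x
  x·u_xt = 0
So the left-hand side equals
  4 A x
This must equal f(x, t) = - 4 x identically.
Matching coefficients of the independent functions:
  [x]:  4 A = -4
Solving: A = -1.
Check against the point condition:
  u(1, 0) = -1  ⟹  A = -1  ✓
Hence u(x, t) = - x^{2}.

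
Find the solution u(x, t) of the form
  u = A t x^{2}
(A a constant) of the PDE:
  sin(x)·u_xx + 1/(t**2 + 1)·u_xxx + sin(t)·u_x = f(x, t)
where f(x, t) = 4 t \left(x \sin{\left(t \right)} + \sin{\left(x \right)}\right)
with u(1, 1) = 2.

Substitute the ansatz u = A t x^{2} into the left-hand side.
Derivatives of the ansatz:
  u_xx = 2 A t
  u_xxx = 0
  u_x = 2 A t x
Term by term:
  sin(x)·u_xx = 2 A t \sin{\left(x \right)}
  1/(t**2 + 1)·u_xxx = 0
  sin(t)·u_x = 2 A t x \sin{\left(t \right)}
So the left-hand side equals
  2 A t x \sin{\left(t \right)} + 2 A t \sin{\left(x \right)}
This must equal f(x, t) identically; expanded, f = 4 t x \sin{\left(t \right)} + 4 t \sin{\left(x \right)}.
Matching coefficients of the independent functions:
  [t \sin{\left(x \right)}, t x \sin{\left(t \right)}]:  2 A = 4
Solving: A = 2.
Check against the point condition:
  u(1, 1) = 2  ⟹  A = 2  ✓
Hence u(x, t) = 2 t x^{2}.

Answer: u(x, t) = 2 t x^{2}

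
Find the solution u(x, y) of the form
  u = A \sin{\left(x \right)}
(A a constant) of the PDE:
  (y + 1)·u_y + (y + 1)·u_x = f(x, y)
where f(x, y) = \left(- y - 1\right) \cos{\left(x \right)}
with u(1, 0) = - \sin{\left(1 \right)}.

Substitute the ansatz u = A \sin{\left(x \right)} into the left-hand side.
Derivatives of the ansatz:
  u_y = 0
  u_x = A \cos{\left(x \right)}
Term by term:
  (y + 1)·u_y = 0
  (y + 1)·u_x = A y \cos{\left(x \right)} + A \cos{\left(x \right)}
So the left-hand side equals
  A y \cos{\left(x \right)} + A \cos{\left(x \right)}
This must equal f(x, y) identically; expanded, f = - y \cos{\left(x \right)} - \cos{\left(x \right)}.
Matching coefficients of the independent functions:
  [y \cos{\left(x \right)}, \cos{\left(x \right)}]:  A = -1
Solving: A = -1.
Check against the point condition:
  u(1, 0) = - \sin{\left(1 \right)}  ⟹  A \sin{\left(1 \right)} = - \sin{\left(1 \right)}  ✓
Hence u(x, y) = - \sin{\left(x \right)}.

Answer: u(x, y) = - \sin{\left(x \right)}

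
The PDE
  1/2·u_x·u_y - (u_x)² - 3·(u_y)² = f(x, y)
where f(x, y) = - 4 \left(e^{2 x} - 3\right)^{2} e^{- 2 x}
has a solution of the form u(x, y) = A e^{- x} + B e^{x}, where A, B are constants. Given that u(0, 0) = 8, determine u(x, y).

Substitute the ansatz u = A e^{- x} + B e^{x} into the left-hand side.
Derivatives of the ansatz:
  u_x = - A e^{- x} + B e^{x}
  u_y = 0
Term by term:
  1/2·u_x·u_y = 0
  -(u_x)² = - A^{2} e^{- 2 x} + 2 A B - B^{2} e^{2 x}
  -3·(u_y)² = 0
So the left-hand side equals
  - A^{2} e^{- 2 x} + 2 A B - B^{2} e^{2 x}
This must equal f(x, y) identically; expanded, f = - 4 e^{2 x} + 24 - 36 e^{- 2 x}.
Matching coefficients of the independent functions:
  [constant term]:  2 A B = 24
  [e^{- 2 x}]:  - A^{2} = -36
  [e^{2 x}]:  - B^{2} = -4
These equations allow (A, B) = (-6, -2) or (6, 2).
Impose the point condition(s):
  u(0, 0) = 8  ⟹  A + B = 8
Only A = 6, B = 2 satisfies everything.
Hence u(x, y) = 2 e^{x} + 6 e^{- x}.

Answer: u(x, y) = 2 e^{x} + 6 e^{- x}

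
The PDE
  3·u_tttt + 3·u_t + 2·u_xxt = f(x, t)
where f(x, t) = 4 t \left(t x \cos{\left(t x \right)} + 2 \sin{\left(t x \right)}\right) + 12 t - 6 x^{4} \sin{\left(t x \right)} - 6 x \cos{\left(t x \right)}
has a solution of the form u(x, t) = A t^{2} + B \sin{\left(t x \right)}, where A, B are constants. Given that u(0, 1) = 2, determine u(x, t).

Substitute the ansatz u = A t^{2} + B \sin{\left(t x \right)} into the left-hand side.
Derivatives of the ansatz:
  u_tttt = B x^{4} \sin{\left(t x \right)}
  u_t = 2 A t + B x \cos{\left(t x \right)}
  u_xxt = - B t^{2} x \cos{\left(t x \right)} - 2 B t \sin{\left(t x \right)}
Term by term:
  3·u_tttt = 3 B x^{4} \sin{\left(t x \right)}
  3·u_t = 6 A t + 3 B x \cos{\left(t x \right)}
  2·u_xxt = - 2 B t^{2} x \cos{\left(t x \right)} - 4 B t \sin{\left(t x \right)}
So the left-hand side equals
  6 A t - 2 B t^{2} x \cos{\left(t x \right)} - 4 B t \sin{\left(t x \right)} + 3 B x^{4} \sin{\left(t x \right)} + 3 B x \cos{\left(t x \right)}
This must equal f(x, t) identically; expanded, f = 4 t^{2} x \cos{\left(t x \right)} + 8 t \sin{\left(t x \right)} + 12 t - 6 x^{4} \sin{\left(t x \right)} - 6 x \cos{\left(t x \right)}.
Matching coefficients of the independent functions:
  [t]:  6 A = 12
  [t \sin{\left(t x \right)}]:  - 4 B = 8
  [x \cos{\left(t x \right)}, x^{4} \sin{\left(t x \right)}]:  3 B = -6
  [t^{2} x \cos{\left(t x \right)}]:  - 2 B = 4
Solving: A = 2, B = -2.
Check against the point condition:
  u(0, 1) = 2  ⟹  A = 2  ✓
Hence u(x, t) = 2 t^{2} - 2 \sin{\left(t x \right)}.

Answer: u(x, t) = 2 t^{2} - 2 \sin{\left(t x \right)}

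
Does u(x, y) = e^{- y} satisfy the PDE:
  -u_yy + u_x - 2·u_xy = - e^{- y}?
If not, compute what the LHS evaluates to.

Evaluate each term of the left-hand side for u = e^{- y}.
Derivatives:
  u_yy = e^{- y}
  u_x = 0
  u_xy = 0
Terms:
  -u_yy = - e^{- y}
  u_x = 0
  -2·u_xy = 0
Sum: LHS = - e^{- y}
This is exactly the given right-hand side, so u is a solution.

Answer: Yes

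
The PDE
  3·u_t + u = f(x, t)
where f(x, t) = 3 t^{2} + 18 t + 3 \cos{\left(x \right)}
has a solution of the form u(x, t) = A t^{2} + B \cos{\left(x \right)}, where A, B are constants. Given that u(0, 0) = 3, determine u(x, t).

Substitute the ansatz u = A t^{2} + B \cos{\left(x \right)} into the left-hand side.
Derivatives of the ansatz:
  u_t = 2 A t
Term by term:
  3·u_t = 6 A t
  u = A t^{2} + B \cos{\left(x \right)}
So the left-hand side equals
  A t^{2} + 6 A t + B \cos{\left(x \right)}
This must equal f(x, t) = 3 t^{2} + 18 t + 3 \cos{\left(x \right)} identically.
Matching coefficients of the independent functions:
  [t]:  6 A = 18
  [t^{2}]:  A = 3
  [\cos{\left(x \right)}]:  B = 3
Solving: A = 3, B = 3.
Check against the point condition:
  u(0, 0) = 3  ⟹  B = 3  ✓
Hence u(x, t) = 3 t^{2} + 3 \cos{\left(x \right)}.

Answer: u(x, t) = 3 t^{2} + 3 \cos{\left(x \right)}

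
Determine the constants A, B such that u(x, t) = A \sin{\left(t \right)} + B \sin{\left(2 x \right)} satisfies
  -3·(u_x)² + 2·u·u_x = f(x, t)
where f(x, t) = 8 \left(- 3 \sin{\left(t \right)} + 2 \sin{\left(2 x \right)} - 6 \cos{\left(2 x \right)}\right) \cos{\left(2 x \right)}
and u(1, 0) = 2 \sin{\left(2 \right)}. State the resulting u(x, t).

Substitute the ansatz u = A \sin{\left(t \right)} + B \sin{\left(2 x \right)} into the left-hand side.
Derivatives of the ansatz:
  u_x = 2 B \cos{\left(2 x \right)}
Term by term:
  -3·(u_x)² = - 12 B^{2} \cos^{2}{\left(2 x \right)}
  2·u·u_x = 4 A B \sin{\left(t \right)} \cos{\left(2 x \right)} + 4 B^{2} \sin{\left(2 x \right)} \cos{\left(2 x \right)}
So the left-hand side equals
  4 A B \sin{\left(t \right)} \cos{\left(2 x \right)} + 4 B^{2} \sin{\left(2 x \right)} \cos{\left(2 x \right)} - 12 B^{2} \cos^{2}{\left(2 x \right)}
This must equal f(x, t) identically; expanded, f = - 24 \sin{\left(t \right)} \cos{\left(2 x \right)} + 16 \sin{\left(2 x \right)} \cos{\left(2 x \right)} - 48 \cos^{2}{\left(2 x \right)}.
Matching coefficients of the independent functions:
  [\sin{\left(t \right)} \cos{\left(2 x \right)}]:  4 A B = -24
  [\sin{\left(2 x \right)} \cos{\left(2 x \right)}]:  4 B^{2} = 16
  [\cos^{2}{\left(2 x \right)}]:  - 12 B^{2} = -48
These equations allow (A, B) = (-3, 2) or (3, -2).
Impose the point condition(s):
  u(1, 0) = 2 \sin{\left(2 \right)}  ⟹  B \sin{\left(2 \right)} = 2 \sin{\left(2 \right)}
Only A = -3, B = 2 satisfies everything.
Hence u(x, t) = - 3 \sin{\left(t \right)} + 2 \sin{\left(2 x \right)}.

Answer: u(x, t) = - 3 \sin{\left(t \right)} + 2 \sin{\left(2 x \right)}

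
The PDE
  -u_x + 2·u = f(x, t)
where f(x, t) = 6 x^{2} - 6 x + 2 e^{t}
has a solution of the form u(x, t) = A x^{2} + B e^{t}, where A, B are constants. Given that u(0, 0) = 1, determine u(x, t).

Substitute the ansatz u = A x^{2} + B e^{t} into the left-hand side.
Derivatives of the ansatz:
  u_x = 2 A x
Term by term:
  -u_x = - 2 A x
  2·u = 2 A x^{2} + 2 B e^{t}
So the left-hand side equals
  2 A x^{2} - 2 A x + 2 B e^{t}
This must equal f(x, t) = 6 x^{2} - 6 x + 2 e^{t} identically.
Matching coefficients of the independent functions:
  [x]:  - 2 A = -6
  [x^{2}]:  2 A = 6
  [e^{t}]:  2 B = 2
Solving: A = 3, B = 1.
Check against the point condition:
  u(0, 0) = 1  ⟹  B = 1  ✓
Hence u(x, t) = 3 x^{2} + e^{t}.

Answer: u(x, t) = 3 x^{2} + e^{t}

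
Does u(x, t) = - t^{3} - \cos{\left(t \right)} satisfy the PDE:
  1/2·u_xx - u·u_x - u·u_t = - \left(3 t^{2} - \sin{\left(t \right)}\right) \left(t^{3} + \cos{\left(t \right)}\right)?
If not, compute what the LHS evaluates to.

Answer: Yes

Derivation:
Evaluate each term of the left-hand side for u = - t^{3} - \cos{\left(t \right)}.
Derivatives:
  u_xx = 0
  u_x = 0
  u_t = - 3 t^{2} + \sin{\left(t \right)}
Terms:
  1/2·u_xx = 0
  -u·u_x = 0
  -u·u_t = - \left(3 t^{2} - \sin{\left(t \right)}\right) \left(t^{3} + \cos{\left(t \right)}\right)
Sum: LHS = - \left(3 t^{2} - \sin{\left(t \right)}\right) \left(t^{3} + \cos{\left(t \right)}\right)
This is exactly the given right-hand side, so u is a solution.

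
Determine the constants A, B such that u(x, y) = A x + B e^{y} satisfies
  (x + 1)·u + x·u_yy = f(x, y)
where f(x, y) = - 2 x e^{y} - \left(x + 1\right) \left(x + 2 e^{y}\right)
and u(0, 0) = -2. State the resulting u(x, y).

Substitute the ansatz u = A x + B e^{y} into the left-hand side.
Derivatives of the ansatz:
  u_yy = B e^{y}
Term by term:
  (x + 1)·u = A x^{2} + A x + B x e^{y} + B e^{y}
  x·u_yy = B x e^{y}
So the left-hand side equals
  A x^{2} + A x + 2 B x e^{y} + B e^{y}
This must equal f(x, y) identically; expanded, f = - x^{2} - 4 x e^{y} - x - 2 e^{y}.
Matching coefficients of the independent functions:
  [x, x^{2}]:  A = -1
  [x e^{y}]:  2 B = -4
  [e^{y}]:  B = -2
Solving: A = -1, B = -2.
Check against the point condition:
  u(0, 0) = -2  ⟹  B = -2  ✓
Hence u(x, y) = - x - 2 e^{y}.

Answer: u(x, y) = - x - 2 e^{y}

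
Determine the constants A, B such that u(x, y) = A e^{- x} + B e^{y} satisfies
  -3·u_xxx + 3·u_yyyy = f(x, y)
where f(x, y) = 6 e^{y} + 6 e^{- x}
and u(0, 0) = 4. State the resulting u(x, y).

Answer: u(x, y) = 2 e^{y} + 2 e^{- x}

Derivation:
Substitute the ansatz u = A e^{- x} + B e^{y} into the left-hand side.
Derivatives of the ansatz:
  u_xxx = - A e^{- x}
  u_yyyy = B e^{y}
Term by term:
  -3·u_xxx = 3 A e^{- x}
  3·u_yyyy = 3 B e^{y}
So the left-hand side equals
  3 A e^{- x} + 3 B e^{y}
This must equal f(x, y) = 6 e^{y} + 6 e^{- x} identically.
Matching coefficients of the independent functions:
  [e^{- x}]:  3 A = 6
  [e^{y}]:  3 B = 6
Solving: A = 2, B = 2.
Check against the point condition:
  u(0, 0) = 4  ⟹  A + B = 4  ✓
Hence u(x, y) = 2 e^{y} + 2 e^{- x}.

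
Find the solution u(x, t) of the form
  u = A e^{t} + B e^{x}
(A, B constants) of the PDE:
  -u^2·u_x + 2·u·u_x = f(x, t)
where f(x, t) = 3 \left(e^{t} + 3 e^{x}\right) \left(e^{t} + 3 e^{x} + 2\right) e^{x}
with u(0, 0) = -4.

Substitute the ansatz u = A e^{t} + B e^{x} into the left-hand side.
Derivatives of the ansatz:
  u_x = B e^{x}
Term by term:
  -u^2·u_x = - A^{2} B e^{2 t} e^{x} - 2 A B^{2} e^{t} e^{2 x} - B^{3} e^{3 x}
  2·u·u_x = 2 A B e^{t} e^{x} + 2 B^{2} e^{2 x}
So the left-hand side equals
  - A^{2} B e^{2 t} e^{x} - 2 A B^{2} e^{t} e^{2 x} + 2 A B e^{t} e^{x} - B^{3} e^{3 x} + 2 B^{2} e^{2 x}
This must equal f(x, t) identically; expanded, f = 3 e^{2 t} e^{x} + 18 e^{t} e^{2 x} + 6 e^{t} e^{x} + 27 e^{3 x} + 18 e^{2 x}.
Matching coefficients of the independent functions:
  [e^{t} e^{x}]:  2 A B = 6
  [e^{t} e^{2 x}]:  - 2 A B^{2} = 18
  [e^{2 t} e^{x}]:  - A^{2} B = 3
  [e^{2 x}]:  2 B^{2} = 18
  [e^{3 x}]:  - B^{3} = 27
Solving: A = -1, B = -3.
Check against the point condition:
  u(0, 0) = -4  ⟹  A + B = -4  ✓
Hence u(x, t) = - e^{t} - 3 e^{x}.

Answer: u(x, t) = - e^{t} - 3 e^{x}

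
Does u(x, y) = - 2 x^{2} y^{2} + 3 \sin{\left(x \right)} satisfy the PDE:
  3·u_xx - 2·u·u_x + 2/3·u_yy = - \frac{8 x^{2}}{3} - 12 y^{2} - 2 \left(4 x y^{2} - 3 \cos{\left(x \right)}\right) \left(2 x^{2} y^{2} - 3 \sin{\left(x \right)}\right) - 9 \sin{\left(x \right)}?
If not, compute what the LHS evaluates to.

Evaluate each term of the left-hand side for u = - 2 x^{2} y^{2} + 3 \sin{\left(x \right)}.
Derivatives:
  u_xx = - 4 y^{2} - 3 \sin{\left(x \right)}
  u_x = - 4 x y^{2} + 3 \cos{\left(x \right)}
  u_yy = - 4 x^{2}
Terms:
  3·u_xx = - 12 y^{2} - 9 \sin{\left(x \right)}
  -2·u·u_x = - 2 \left(4 x y^{2} - 3 \cos{\left(x \right)}\right) \left(2 x^{2} y^{2} - 3 \sin{\left(x \right)}\right)
  2/3·u_yy = - \frac{8 x^{2}}{3}
Sum: LHS = - \frac{8 x^{2}}{3} - 12 y^{2} - 2 \left(4 x y^{2} - 3 \cos{\left(x \right)}\right) \left(2 x^{2} y^{2} - 3 \sin{\left(x \right)}\right) - 9 \sin{\left(x \right)}
This is exactly the given right-hand side, so u is a solution.

Answer: Yes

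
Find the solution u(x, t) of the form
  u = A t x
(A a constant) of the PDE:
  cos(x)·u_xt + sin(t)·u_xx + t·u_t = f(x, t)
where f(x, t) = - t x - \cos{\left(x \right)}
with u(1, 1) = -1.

Substitute the ansatz u = A t x into the left-hand side.
Derivatives of the ansatz:
  u_xt = A
  u_xx = 0
  u_t = A x
Term by term:
  cos(x)·u_xt = A \cos{\left(x \right)}
  sin(t)·u_xx = 0
  t·u_t = A t x
So the left-hand side equals
  A t x + A \cos{\left(x \right)}
This must equal f(x, t) = - t x - \cos{\left(x \right)} identically.
Matching coefficients of the independent functions:
  [t x, \cos{\left(x \right)}]:  A = -1
Solving: A = -1.
Check against the point condition:
  u(1, 1) = -1  ⟹  A = -1  ✓
Hence u(x, t) = - t x.

Answer: u(x, t) = - t x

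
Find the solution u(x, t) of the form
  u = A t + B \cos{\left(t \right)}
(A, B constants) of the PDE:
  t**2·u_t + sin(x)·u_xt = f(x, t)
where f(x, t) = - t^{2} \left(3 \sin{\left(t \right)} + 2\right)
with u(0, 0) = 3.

Substitute the ansatz u = A t + B \cos{\left(t \right)} into the left-hand side.
Derivatives of the ansatz:
  u_t = A - B \sin{\left(t \right)}
  u_xt = 0
Term by term:
  t**2·u_t = A t^{2} - B t^{2} \sin{\left(t \right)}
  sin(x)·u_xt = 0
So the left-hand side equals
  A t^{2} - B t^{2} \sin{\left(t \right)}
This must equal f(x, t) identically; expanded, f = - 3 t^{2} \sin{\left(t \right)} - 2 t^{2}.
Matching coefficients of the independent functions:
  [t^{2}]:  A = -2
  [t^{2} \sin{\left(t \right)}]:  - B = -3
Solving: A = -2, B = 3.
Check against the point condition:
  u(0, 0) = 3  ⟹  B = 3  ✓
Hence u(x, t) = - 2 t + 3 \cos{\left(t \right)}.

Answer: u(x, t) = - 2 t + 3 \cos{\left(t \right)}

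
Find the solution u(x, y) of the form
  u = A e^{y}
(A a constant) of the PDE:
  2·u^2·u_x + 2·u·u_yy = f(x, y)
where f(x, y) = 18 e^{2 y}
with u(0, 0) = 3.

Answer: u(x, y) = 3 e^{y}

Derivation:
Substitute the ansatz u = A e^{y} into the left-hand side.
Derivatives of the ansatz:
  u_x = 0
  u_yy = A e^{y}
Term by term:
  2·u^2·u_x = 0
  2·u·u_yy = 2 A^{2} e^{2 y}
So the left-hand side equals
  2 A^{2} e^{2 y}
This must equal f(x, y) = 18 e^{2 y} identically.
Matching coefficients of the independent functions:
  [e^{2 y}]:  2 A^{2} = 18
These equations allow (A) = (-3) or (3).
Impose the point condition(s):
  u(0, 0) = 3  ⟹  A = 3
Only A = 3 satisfies everything.
Hence u(x, y) = 3 e^{y}.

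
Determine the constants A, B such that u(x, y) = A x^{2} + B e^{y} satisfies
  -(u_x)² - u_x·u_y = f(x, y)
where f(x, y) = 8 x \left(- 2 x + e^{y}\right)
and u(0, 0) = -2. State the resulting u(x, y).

Substitute the ansatz u = A x^{2} + B e^{y} into the left-hand side.
Derivatives of the ansatz:
  u_x = 2 A x
  u_y = B e^{y}
Term by term:
  -(u_x)² = - 4 A^{2} x^{2}
  -u_x·u_y = - 2 A B x e^{y}
So the left-hand side equals
  - 4 A^{2} x^{2} - 2 A B x e^{y}
This must equal f(x, y) identically; expanded, f = - 16 x^{2} + 8 x e^{y}.
Matching coefficients of the independent functions:
  [x^{2}]:  - 4 A^{2} = -16
  [x e^{y}]:  - 2 A B = 8
These equations allow (A, B) = (-2, 2) or (2, -2).
Impose the point condition(s):
  u(0, 0) = -2  ⟹  B = -2
Only A = 2, B = -2 satisfies everything.
Hence u(x, y) = 2 x^{2} - 2 e^{y}.

Answer: u(x, y) = 2 x^{2} - 2 e^{y}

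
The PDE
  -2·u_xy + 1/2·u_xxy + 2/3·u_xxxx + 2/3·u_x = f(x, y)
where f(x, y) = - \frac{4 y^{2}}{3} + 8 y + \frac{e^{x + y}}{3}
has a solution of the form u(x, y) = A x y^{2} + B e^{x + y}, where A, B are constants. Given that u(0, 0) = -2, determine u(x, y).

Answer: u(x, y) = - 2 x y^{2} - 2 e^{x + y}

Derivation:
Substitute the ansatz u = A x y^{2} + B e^{x + y} into the left-hand side.
Derivatives of the ansatz:
  u_xy = 2 A y + B e^{x} e^{y}
  u_xxy = B e^{x} e^{y}
  u_xxxx = B e^{x} e^{y}
  u_x = A y^{2} + B e^{x} e^{y}
Term by term:
  -2·u_xy = - 4 A y - 2 B e^{x} e^{y}
  1/2·u_xxy = \frac{B e^{x} e^{y}}{2}
  2/3·u_xxxx = \frac{2 B e^{x} e^{y}}{3}
  2/3·u_x = \frac{2 A y^{2}}{3} + \frac{2 B e^{x} e^{y}}{3}
So the left-hand side equals
  \frac{2 A y^{2}}{3} - 4 A y - \frac{B e^{x} e^{y}}{6}
This must equal f(x, y) identically; expanded, f = - \frac{4 y^{2}}{3} + 8 y + \frac{e^{x} e^{y}}{3}.
Matching coefficients of the independent functions:
  [y]:  - 4 A = 8
  [y^{2}]:  \frac{2 A}{3} = - \frac{4}{3}
  [e^{x} e^{y}]:  - \frac{B}{6} = \frac{1}{3}
Solving: A = -2, B = -2.
Check against the point condition:
  u(0, 0) = -2  ⟹  B = -2  ✓
Hence u(x, y) = - 2 x y^{2} - 2 e^{x + y}.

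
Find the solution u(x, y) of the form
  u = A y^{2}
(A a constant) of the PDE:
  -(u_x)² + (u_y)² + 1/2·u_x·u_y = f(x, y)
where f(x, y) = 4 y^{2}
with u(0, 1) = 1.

Answer: u(x, y) = y^{2}

Derivation:
Substitute the ansatz u = A y^{2} into the left-hand side.
Derivatives of the ansatz:
  u_x = 0
  u_y = 2 A y
Term by term:
  -(u_x)² = 0
  (u_y)² = 4 A^{2} y^{2}
  1/2·u_x·u_y = 0
So the left-hand side equals
  4 A^{2} y^{2}
This must equal f(x, y) = 4 y^{2} identically.
Matching coefficients of the independent functions:
  [y^{2}]:  4 A^{2} = 4
These equations allow (A) = (-1) or (1).
Impose the point condition(s):
  u(0, 1) = 1  ⟹  A = 1
Only A = 1 satisfies everything.
Hence u(x, y) = y^{2}.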